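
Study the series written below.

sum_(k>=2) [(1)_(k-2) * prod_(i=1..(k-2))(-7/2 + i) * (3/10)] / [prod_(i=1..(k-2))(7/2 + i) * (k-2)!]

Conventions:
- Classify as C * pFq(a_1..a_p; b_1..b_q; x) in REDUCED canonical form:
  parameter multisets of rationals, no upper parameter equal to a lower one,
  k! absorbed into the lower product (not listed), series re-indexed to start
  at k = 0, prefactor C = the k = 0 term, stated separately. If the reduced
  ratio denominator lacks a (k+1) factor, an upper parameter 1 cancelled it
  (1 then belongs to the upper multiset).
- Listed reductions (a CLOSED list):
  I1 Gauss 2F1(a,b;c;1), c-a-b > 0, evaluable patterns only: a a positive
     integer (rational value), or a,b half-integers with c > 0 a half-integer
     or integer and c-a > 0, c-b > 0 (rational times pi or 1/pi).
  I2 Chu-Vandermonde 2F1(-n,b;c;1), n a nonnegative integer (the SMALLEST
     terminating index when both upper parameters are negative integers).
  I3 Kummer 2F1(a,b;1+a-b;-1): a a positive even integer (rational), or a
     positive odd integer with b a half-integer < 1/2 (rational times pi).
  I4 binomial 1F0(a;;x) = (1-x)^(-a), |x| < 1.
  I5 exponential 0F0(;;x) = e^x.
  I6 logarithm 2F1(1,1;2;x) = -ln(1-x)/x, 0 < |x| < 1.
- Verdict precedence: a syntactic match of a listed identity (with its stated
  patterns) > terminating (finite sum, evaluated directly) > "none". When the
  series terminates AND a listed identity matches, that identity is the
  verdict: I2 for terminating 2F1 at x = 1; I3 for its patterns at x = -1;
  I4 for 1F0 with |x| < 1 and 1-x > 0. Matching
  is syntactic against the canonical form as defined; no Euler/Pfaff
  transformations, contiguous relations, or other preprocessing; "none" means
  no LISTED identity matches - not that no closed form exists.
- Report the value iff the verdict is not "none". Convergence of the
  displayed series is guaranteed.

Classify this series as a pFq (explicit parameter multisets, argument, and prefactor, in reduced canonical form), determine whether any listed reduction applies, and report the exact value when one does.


At argument 1: a 2F1 with upper {-5/2, 1}, lower {9/2}, scaled by C = 3/10. Verdict at x = 1: Gauss's theorem (I1) matches (x = 1: the Gamma ratio telescopes since c-a-b = 6 > 0 and a = 1 in Z>0). Value: 7/40.

Key step: from the first term 3/10: the running product (prefactor 3/10) telescopes to a rising factorial.
Term ratio: r(k) = 1 * (k-5/2) (k+1) / [(k+9/2) (k+1)] - rational; roots negated = parameters, x = 1, C = 3/10.


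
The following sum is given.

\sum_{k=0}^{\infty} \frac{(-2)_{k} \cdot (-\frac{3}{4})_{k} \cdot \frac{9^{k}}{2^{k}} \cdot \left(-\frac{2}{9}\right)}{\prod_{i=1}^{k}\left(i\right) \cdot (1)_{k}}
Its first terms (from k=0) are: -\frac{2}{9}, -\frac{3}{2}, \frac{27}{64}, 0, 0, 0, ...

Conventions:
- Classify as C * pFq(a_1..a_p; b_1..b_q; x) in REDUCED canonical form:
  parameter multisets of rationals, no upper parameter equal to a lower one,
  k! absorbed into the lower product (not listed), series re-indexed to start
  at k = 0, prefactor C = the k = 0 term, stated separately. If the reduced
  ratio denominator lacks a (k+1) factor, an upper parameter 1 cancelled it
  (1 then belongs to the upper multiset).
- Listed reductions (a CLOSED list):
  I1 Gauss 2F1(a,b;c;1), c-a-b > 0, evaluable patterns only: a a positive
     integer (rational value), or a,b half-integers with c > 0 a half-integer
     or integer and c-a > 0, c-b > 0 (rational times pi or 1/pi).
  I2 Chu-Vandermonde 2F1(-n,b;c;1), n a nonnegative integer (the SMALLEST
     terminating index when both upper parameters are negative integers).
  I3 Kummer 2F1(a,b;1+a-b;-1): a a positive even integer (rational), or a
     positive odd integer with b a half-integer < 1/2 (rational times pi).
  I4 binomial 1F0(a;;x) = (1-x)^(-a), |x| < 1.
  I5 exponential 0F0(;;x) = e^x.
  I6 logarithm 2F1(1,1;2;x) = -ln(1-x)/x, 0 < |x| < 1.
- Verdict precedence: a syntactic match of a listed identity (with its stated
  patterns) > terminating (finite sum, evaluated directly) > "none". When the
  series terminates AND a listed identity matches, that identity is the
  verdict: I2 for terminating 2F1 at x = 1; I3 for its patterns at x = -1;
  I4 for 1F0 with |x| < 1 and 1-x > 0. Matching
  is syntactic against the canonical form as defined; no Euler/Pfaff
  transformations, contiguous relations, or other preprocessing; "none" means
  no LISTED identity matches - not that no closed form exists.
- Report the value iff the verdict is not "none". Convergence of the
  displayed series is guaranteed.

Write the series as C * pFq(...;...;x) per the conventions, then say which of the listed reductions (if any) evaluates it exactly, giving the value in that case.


With C = -\frac{2}{9}: the canonical form is 2F1(-2, -\frac{3}{4}; 1; \frac{9}{2}). Verdict: terminating - no listed pattern fits, but -2 in the upper list cuts the series at k = 2; direct evaluation. Exact value: -\frac{749}{576}.

Key observation: with t_0 = -\frac{2}{9}, the product of the first k integers (prefactor -2/9) is k!.
Ratio: r(k) = \frac{9}{2} * (k-2) (k-\frac{3}{4}) / [(k+1) (k+1)] ; factor over Q: parameters, x = \frac{9}{2}, and C = -\frac{2}{9}.


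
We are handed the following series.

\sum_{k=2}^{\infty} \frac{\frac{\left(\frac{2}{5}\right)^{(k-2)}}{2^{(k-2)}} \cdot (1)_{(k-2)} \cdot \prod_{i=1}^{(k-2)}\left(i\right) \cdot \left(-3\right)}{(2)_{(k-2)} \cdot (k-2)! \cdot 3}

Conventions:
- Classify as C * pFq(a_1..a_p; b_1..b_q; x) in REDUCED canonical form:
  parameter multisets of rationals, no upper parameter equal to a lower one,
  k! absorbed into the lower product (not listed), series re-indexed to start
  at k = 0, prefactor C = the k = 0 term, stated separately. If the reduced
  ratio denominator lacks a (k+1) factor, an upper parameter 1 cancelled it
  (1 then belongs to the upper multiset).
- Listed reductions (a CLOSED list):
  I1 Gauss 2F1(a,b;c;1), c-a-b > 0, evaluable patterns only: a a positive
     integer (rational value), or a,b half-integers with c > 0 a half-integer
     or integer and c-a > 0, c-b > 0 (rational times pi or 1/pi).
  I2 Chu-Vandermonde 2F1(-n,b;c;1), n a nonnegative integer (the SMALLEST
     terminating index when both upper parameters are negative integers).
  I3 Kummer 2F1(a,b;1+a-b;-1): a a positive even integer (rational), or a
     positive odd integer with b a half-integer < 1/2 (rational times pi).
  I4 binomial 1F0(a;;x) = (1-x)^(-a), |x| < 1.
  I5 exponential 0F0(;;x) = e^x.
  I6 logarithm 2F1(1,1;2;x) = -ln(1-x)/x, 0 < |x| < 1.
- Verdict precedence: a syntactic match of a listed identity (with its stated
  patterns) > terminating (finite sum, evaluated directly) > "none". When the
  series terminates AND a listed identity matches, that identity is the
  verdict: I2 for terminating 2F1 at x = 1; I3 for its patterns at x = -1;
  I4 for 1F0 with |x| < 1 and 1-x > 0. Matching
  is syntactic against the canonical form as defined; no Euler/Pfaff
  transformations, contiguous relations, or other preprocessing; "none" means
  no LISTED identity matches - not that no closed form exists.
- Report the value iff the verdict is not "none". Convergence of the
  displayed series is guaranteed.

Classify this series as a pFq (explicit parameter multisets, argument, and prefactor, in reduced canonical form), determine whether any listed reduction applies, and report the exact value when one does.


Classification (C = -1): 2F1 with upper {1, 1}, lower {2}, argument x = \frac{1}{5}. Verdict: this is the logarithmic series (I6) (the logarithm: parameters (1,1;2), x = \frac{1}{5}). Its exact value is 5 \cdot \ln\left(\frac{4}{5}\right).

First insight: t_0 being -1, the constant factors (C = -1, x = 1/5) combine into one prefactor.
Step ratio: r(k) = \frac{1}{5} * (k+1) (k+1) / [(k+2) (k+1)] ; factor over Q: parameters, x = \frac{1}{5}, and C = -1.


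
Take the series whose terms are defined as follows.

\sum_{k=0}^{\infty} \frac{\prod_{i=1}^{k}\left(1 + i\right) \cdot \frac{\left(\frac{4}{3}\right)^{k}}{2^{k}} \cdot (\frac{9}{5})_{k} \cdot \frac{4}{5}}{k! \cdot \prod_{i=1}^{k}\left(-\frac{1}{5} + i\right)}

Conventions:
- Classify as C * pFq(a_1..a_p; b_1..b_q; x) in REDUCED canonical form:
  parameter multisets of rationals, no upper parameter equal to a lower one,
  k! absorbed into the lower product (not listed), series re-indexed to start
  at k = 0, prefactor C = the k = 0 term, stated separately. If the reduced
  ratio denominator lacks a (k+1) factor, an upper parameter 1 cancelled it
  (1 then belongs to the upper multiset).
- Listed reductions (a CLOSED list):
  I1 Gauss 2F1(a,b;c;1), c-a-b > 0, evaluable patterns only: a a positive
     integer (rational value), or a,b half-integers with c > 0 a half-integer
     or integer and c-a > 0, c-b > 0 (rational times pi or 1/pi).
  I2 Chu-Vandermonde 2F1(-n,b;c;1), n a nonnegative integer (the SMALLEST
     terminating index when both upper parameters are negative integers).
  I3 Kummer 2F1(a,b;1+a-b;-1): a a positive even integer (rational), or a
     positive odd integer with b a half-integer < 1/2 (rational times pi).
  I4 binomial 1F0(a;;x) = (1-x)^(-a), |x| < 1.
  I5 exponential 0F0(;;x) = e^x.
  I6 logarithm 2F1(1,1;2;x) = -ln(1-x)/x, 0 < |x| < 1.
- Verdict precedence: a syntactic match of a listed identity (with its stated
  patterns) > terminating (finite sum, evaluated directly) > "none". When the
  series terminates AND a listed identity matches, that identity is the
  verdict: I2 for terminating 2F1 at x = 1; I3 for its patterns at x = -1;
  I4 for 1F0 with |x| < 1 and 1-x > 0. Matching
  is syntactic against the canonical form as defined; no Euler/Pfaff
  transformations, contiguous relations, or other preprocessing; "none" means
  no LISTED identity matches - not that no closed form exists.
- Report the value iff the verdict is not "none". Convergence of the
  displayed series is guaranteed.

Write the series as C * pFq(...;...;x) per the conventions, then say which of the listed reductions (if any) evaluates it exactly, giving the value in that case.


With C = \frac{4}{5}: the canonical form is 2F1(\frac{9}{5}, 2; \frac{4}{5}; \frac{2}{3}). Verdict: none (x = \frac{2}{3}): each listed identity misses the multisets {\frac{9}{5}, 2} ; {\frac{4}{5}}.

Key observation: x = \frac{2}{3} and the running product (C = 4/5, x = 2/3) telescopes to a rising factorial.
Ratio: r(k) = \frac{2}{3} * (k+\frac{9}{5}) (k+2) / [(k+\frac{4}{5}) (k+1)] ; factor over Q: parameters, x = \frac{2}{3}, and C = \frac{4}{5}.


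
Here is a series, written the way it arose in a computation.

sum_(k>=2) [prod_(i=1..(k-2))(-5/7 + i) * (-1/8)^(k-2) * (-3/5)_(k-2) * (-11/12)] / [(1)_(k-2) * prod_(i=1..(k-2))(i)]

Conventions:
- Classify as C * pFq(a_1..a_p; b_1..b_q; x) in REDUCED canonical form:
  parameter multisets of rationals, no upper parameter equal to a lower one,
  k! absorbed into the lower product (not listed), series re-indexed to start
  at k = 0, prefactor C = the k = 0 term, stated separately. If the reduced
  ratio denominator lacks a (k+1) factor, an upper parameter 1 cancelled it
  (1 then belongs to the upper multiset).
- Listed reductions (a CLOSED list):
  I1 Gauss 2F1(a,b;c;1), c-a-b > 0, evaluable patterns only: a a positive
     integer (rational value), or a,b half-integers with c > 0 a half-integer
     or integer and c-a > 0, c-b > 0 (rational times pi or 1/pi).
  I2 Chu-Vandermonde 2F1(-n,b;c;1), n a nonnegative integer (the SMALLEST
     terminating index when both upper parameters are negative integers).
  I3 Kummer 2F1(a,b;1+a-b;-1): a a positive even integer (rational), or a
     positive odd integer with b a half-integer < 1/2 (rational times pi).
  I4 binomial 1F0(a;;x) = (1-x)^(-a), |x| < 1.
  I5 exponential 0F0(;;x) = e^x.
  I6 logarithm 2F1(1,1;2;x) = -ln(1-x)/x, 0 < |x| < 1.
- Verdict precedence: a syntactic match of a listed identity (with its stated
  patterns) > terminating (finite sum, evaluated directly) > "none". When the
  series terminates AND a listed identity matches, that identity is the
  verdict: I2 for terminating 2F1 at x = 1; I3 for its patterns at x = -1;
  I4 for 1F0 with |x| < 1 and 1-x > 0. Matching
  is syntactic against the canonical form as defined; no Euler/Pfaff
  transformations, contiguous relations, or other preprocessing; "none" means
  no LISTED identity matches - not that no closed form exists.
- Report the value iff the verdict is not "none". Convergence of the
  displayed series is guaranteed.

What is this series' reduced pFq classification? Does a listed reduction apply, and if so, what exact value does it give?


Prefactor -11/12, argument -1/8: 2F1 with upper {-3/5, 2/7} over lower {1}. Verdict: none (x = -1/8): each listed identity misses the multisets {-3/5, 2/7} ; {1}.

First insight: from the first term -11/12: the lower running product (prefactor -11/12) is a rising factorial.
Term ratio: r(k) = (-1/8) * (k-3/5) (k+2/7) / [(k+1) (k+1)] - poly over poly, x = (-1/8) from leading terms; C = -11/12 at k = 0.


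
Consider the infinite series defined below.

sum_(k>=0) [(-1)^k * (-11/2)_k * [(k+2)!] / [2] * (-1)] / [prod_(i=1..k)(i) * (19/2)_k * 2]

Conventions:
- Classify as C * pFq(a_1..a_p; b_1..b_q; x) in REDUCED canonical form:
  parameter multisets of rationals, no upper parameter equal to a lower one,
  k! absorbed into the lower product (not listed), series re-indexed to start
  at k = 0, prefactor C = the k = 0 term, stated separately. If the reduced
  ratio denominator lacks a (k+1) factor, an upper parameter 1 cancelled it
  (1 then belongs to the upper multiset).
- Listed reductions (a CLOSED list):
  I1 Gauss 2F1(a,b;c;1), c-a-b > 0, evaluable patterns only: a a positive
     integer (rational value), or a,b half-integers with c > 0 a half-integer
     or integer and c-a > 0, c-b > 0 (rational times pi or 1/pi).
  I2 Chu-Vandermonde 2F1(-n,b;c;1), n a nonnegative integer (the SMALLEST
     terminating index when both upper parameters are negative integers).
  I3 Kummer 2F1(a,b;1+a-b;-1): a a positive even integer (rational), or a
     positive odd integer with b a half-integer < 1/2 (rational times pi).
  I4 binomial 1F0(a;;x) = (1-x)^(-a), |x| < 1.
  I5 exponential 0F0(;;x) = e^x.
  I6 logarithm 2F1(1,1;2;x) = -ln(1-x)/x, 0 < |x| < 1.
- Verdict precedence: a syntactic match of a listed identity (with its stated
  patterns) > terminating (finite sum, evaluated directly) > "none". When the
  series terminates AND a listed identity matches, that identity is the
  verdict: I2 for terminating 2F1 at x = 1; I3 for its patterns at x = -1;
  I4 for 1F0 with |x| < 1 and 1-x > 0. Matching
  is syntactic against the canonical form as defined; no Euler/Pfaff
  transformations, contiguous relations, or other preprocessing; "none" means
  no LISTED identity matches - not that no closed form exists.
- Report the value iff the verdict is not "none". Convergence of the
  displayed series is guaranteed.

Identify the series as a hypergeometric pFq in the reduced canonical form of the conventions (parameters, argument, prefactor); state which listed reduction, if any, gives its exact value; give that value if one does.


This is -1/2 * 2F1(-11/2, 3; 19/2; -1) in reduced canonical form. Verdict: Kummer (I3) matches (x = -1; c = 19/2 equals 1+a-b for upper {-11/2, 3}: listed pattern). Value: (-109395/131072) * pi.

Structural cue: x = (-1) and the factorial ratio (prefactor -1/2) (k+a-1)!/(a-1)! is a rising factorial (a)_k.
Step ratio: r(k) = (-1) * (k-11/2) (k+3) / [(k+19/2) (k+1)] - rational in k, leading ratio (-1); with t_0 = -1/2, classification follows.


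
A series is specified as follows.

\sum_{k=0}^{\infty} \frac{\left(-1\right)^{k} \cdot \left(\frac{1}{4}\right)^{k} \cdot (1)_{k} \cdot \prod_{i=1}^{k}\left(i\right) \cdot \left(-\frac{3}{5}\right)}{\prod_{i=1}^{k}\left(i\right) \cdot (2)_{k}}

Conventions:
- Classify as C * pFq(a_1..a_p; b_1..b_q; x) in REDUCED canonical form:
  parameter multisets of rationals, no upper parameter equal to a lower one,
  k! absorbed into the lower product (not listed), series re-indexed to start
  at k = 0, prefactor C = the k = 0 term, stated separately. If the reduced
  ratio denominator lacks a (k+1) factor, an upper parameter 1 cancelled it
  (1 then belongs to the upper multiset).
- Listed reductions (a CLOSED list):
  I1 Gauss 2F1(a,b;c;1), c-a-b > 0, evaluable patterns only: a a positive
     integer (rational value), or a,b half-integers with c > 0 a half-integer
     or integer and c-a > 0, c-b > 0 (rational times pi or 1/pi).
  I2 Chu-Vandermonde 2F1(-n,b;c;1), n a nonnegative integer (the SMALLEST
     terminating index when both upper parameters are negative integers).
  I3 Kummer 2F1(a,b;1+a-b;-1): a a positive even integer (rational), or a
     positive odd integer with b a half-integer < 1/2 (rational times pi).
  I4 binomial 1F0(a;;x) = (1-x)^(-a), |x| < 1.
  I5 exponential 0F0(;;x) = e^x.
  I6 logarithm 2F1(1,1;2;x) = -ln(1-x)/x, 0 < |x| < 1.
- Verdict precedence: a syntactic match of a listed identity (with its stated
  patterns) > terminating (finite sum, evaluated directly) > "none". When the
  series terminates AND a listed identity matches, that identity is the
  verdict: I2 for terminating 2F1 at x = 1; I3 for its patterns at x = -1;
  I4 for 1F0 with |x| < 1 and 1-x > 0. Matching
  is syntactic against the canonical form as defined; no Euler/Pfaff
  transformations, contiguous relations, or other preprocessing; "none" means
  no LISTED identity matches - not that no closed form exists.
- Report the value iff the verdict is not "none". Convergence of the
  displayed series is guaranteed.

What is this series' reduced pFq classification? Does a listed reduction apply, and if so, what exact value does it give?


Canonical form: C = -\frac{3}{5} times 2F1 with upper {1, 1}, lower {2}, x = -\frac{1}{4}. Verdict (x = -\frac{1}{4}): the I6 logarithm reduction applies (the logarithm: parameters (1,1;2), x = -\frac{1}{4}). Hence: \left(-\frac{12}{5}\right) \cdot \ln\left(\frac{5}{4}\right).

Structural cue: with t_0 = -\frac{3}{5}, the (-1)^k factor (prefactor -3/5) folds into the argument's sign.
Term ratio: r(k) = -\frac{1}{4} * (k+1) (k+1) / [(k+2) (k+1)] - rational; roots negated = parameters, x = -\frac{1}{4}, C = -\frac{3}{5}.


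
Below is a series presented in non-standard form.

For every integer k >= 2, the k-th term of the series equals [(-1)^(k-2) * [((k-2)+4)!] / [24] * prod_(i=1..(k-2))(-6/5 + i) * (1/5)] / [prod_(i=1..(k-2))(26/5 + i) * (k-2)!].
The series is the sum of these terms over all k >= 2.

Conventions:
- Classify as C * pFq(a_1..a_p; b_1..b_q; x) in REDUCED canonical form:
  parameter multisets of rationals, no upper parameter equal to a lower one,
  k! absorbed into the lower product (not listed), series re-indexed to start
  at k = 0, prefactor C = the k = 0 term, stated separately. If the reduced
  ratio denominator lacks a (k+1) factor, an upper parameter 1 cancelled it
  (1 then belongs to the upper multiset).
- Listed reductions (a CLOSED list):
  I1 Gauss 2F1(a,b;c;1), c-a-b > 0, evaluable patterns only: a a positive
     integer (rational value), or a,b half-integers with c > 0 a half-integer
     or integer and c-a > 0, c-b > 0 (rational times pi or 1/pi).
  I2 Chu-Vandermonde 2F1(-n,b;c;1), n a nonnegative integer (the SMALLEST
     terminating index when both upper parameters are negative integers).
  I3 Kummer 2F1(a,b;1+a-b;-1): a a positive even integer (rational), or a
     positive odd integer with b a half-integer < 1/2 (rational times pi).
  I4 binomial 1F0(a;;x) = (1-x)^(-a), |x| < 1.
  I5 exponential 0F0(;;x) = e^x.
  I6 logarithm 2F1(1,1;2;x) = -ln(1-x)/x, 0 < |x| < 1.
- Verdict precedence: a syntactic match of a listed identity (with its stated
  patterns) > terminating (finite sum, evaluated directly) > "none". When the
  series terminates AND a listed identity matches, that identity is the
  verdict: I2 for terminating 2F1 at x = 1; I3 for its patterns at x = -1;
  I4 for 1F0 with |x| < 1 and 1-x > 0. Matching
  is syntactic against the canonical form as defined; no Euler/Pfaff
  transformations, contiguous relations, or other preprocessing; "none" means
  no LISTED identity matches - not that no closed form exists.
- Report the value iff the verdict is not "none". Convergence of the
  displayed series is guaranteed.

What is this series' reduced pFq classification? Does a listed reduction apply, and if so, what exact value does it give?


Key step: with t_0 = 1/5, the lower running product (C = 1/5, x = -1) is a rising factorial.
Consecutive-term ratio: r(k) = (-1) * (k-1/5) (k+5) / [(k+31/5) (k+1)] - poly over poly, x = (-1) from leading terms; C = 1/5 at k = 0.

Prefactor 1/5, argument -1: 2F1 with upper {-1/5, 5} over lower {31/5}. Verdict: no listed reduction: x = -1 and upper {-1/5, 5} fail every I1-I6 pattern.


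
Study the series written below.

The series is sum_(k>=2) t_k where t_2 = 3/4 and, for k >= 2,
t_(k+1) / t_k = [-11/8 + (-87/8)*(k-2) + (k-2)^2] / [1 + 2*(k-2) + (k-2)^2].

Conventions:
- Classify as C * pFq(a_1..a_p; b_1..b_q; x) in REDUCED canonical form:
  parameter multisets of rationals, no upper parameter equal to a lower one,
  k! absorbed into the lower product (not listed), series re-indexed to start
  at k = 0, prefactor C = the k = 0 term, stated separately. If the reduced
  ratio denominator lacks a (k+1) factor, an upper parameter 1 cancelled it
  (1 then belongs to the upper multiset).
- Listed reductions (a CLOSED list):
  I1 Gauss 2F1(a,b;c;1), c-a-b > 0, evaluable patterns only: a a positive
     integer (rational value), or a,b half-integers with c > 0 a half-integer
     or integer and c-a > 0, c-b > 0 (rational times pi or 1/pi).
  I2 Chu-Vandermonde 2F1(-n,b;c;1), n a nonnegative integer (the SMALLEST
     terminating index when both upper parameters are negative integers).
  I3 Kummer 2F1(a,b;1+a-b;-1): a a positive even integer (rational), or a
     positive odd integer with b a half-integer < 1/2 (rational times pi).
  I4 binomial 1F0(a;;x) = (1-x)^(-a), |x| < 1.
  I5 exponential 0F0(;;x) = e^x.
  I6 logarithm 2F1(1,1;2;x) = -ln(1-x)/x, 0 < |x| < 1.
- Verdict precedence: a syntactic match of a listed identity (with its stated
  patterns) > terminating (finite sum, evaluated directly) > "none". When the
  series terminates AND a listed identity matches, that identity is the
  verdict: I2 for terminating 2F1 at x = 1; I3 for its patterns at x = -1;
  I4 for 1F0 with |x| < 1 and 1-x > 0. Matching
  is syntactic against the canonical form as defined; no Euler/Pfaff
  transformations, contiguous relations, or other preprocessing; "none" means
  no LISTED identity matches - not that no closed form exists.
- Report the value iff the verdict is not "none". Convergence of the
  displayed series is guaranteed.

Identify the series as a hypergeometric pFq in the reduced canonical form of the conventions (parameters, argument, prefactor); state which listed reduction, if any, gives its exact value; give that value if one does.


Key step: with t_0 = 3/4, the expanded ratio factors over Q; C = 3/4, roots give parameters.
Consecutive-term ratio: r(k) = 1 * (k-11) (k+1/8) / [(k+1) (k+1)] - rational in k, leading ratio 1; with t_0 = 3/4, classification follows.

The series (x = 1) is 2F1: upper {-11, 1/8}, lower {1}, prefactor 3/4. Verdict: this is Chu-Vandermonde (I2) (terminating 2F1 at x = 1 with n = 11, b = 1/8, c = 1). Value: 4464313939449/8796093022208.


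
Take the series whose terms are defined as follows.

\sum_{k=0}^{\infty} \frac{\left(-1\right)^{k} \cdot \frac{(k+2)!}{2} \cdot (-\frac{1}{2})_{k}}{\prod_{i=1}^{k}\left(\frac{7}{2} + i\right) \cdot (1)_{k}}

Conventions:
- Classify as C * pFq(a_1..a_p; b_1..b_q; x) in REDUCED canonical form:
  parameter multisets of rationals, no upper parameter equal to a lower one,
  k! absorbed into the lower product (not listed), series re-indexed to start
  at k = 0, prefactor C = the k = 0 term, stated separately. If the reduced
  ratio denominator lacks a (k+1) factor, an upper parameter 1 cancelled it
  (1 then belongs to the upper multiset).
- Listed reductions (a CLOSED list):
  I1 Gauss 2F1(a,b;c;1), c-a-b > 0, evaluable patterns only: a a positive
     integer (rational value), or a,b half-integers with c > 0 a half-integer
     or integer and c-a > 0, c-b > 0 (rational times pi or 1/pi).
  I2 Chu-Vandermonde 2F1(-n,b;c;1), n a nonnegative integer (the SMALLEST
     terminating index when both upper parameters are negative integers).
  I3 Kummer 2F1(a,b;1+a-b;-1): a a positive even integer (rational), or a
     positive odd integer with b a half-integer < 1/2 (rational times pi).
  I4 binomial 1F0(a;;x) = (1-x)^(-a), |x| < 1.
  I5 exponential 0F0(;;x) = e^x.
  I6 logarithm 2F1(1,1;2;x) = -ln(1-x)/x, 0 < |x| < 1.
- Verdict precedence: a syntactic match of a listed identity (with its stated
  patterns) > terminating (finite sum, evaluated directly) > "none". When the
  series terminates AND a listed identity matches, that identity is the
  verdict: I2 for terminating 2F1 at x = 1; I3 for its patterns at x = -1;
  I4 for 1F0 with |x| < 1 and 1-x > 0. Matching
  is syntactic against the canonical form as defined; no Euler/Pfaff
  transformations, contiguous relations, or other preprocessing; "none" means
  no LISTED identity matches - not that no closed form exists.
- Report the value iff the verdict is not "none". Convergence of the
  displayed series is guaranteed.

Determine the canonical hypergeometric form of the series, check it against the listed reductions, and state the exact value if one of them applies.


Structural cue: from the first term 1: the lower running product (C = 1) is a rising factorial.
Step ratio: r(k) = -1 * (k-\frac{1}{2}) (k+3) / [(k+\frac{9}{2}) (k+1)] ; factor over Q: parameters, x = -1, and C = 1.

The series (x = -1) is 2F1: upper {-\frac{1}{2}, 3}, lower {\frac{9}{2}}, prefactor 1. Verdict: Kummer's theorem (I3) fires (x = -1; c = \frac{9}{2} equals 1+a-b for upper {-\frac{1}{2}, 3}: listed pattern). Hence: \frac{105}{256} \cdot \pi.


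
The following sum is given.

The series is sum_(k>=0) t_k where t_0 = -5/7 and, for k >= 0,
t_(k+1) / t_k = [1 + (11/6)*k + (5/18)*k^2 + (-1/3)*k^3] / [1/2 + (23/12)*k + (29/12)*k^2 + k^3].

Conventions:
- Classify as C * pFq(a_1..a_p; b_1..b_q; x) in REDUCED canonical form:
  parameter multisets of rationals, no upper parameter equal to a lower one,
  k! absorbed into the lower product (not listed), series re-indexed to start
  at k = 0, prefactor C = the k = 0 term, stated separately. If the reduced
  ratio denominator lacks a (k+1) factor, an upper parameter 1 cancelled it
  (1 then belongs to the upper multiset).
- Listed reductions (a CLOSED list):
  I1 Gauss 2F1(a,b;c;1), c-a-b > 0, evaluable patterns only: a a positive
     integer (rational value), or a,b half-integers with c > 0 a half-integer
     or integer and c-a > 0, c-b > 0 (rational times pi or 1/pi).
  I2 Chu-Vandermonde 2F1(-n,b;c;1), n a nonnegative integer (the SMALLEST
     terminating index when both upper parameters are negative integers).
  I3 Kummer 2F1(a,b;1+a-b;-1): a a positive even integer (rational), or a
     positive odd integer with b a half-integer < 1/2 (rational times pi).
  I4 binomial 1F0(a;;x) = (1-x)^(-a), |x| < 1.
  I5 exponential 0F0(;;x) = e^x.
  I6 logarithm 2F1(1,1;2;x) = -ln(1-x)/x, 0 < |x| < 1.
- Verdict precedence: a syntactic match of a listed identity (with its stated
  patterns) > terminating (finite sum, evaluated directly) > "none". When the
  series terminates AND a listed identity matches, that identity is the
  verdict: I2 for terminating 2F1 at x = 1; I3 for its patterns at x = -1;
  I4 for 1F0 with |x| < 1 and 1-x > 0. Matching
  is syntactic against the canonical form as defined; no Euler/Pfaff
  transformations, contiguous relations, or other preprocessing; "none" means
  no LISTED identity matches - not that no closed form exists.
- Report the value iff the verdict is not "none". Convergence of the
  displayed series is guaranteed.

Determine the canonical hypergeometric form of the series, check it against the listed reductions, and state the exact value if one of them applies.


Canonical form: C = -5/7 times 2F1 with upper {-3, 3/2}, lower {3/4}, x = -1/3. Verdict: terminating. (-3)_k vanishes past k = 3, leaving a 4-term sum, computed directly. Value: -42485/14553.

Structural cue: t_0 = -5/7 here, and roots of the ratio polynomials (C = -5/7) are the negated parameters.
Adjacent-term ratio: r(k) = (-1/3) * (k-3) (k+3/2) / [(k+3/4) (k+1)] - poly over poly, x = (-1/3) from leading terms; C = -5/7 at k = 0.


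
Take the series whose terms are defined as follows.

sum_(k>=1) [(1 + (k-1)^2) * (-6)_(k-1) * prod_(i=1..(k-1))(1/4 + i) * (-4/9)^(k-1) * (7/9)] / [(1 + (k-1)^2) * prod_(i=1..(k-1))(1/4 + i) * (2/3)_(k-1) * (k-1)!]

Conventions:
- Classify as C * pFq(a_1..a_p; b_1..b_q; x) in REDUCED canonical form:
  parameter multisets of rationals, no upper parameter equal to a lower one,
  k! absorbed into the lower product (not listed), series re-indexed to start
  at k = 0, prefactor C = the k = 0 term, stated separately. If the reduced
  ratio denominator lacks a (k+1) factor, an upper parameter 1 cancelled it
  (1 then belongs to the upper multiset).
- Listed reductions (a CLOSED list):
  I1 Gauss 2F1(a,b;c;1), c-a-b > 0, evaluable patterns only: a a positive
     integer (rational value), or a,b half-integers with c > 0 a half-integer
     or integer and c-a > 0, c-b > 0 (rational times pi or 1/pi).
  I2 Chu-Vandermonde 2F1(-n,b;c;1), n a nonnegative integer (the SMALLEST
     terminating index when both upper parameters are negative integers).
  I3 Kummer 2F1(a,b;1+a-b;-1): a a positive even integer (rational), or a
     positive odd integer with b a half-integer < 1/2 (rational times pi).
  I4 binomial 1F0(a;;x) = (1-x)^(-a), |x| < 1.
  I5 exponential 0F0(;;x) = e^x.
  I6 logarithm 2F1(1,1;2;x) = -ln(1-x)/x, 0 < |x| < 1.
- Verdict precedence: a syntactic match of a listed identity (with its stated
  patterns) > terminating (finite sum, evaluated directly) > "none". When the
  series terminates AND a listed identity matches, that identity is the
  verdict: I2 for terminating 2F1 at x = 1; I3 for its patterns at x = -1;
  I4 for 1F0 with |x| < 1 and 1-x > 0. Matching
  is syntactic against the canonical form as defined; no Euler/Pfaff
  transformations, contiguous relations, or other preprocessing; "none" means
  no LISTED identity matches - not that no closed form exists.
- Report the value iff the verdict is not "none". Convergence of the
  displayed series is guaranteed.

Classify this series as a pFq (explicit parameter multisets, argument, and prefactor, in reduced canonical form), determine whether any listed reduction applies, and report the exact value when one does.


Classification (C = 7/9): 1F1 with upper {-6}, lower {2/3}, argument x = -4/9. Verdict: terminating at k = 6: the factor (-6)_k kills every later term; summing the 7 survivors is exact. Value: 7934881/1226907.

Key step: t_0 being 7/9, striking the common factor k^2 + 1 reduces the term (prefactor 7/9).
Ratio: r(k) = (-4/9) * (k-6) / [(k+2/3) (k+1)] - poly over poly, x = (-4/9) from leading terms; C = 7/9 at k = 0.


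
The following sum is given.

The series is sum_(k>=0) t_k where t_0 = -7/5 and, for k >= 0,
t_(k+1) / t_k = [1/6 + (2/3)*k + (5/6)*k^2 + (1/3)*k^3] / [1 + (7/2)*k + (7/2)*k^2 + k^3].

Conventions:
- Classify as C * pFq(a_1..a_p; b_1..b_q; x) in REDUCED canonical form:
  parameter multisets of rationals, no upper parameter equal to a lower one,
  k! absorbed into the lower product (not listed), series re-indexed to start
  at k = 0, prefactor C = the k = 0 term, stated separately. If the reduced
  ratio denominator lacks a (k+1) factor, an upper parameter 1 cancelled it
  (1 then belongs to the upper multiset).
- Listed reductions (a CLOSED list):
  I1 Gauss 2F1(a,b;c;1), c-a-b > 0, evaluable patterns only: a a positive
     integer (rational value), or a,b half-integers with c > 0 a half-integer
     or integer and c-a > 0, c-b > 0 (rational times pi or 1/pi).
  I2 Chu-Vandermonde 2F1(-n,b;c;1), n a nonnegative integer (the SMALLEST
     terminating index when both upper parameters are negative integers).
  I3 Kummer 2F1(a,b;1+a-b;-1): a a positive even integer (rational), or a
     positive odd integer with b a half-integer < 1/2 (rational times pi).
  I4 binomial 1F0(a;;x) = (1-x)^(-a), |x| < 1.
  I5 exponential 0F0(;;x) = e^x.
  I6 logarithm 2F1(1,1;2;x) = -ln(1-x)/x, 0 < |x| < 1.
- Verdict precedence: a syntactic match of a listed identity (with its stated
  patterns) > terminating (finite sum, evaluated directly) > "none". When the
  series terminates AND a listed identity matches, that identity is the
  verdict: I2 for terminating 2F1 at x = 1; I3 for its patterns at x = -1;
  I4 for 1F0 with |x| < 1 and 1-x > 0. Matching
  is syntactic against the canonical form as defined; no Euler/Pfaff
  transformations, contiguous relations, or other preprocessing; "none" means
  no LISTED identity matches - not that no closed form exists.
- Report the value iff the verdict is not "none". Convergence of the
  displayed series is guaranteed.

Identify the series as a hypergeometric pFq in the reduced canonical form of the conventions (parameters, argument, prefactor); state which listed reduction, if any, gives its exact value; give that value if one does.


The series (x = 1/3) is 2F1: upper {1, 1}, lower {2}, prefactor -7/5. Verdict: the I6 logarithm reduction matches (the logarithm: parameters (1,1;2), x = 1/3). Hence: (21/5) * ln(2/3).

Structural cue: with t_0 = -7/5, the expanded ratio factors over Q; prefactor -7/5, roots give parameters.
Term ratio: r(k) = (1/3) * (k+1) (k+1) / [(k+2) (k+1)] - rational; roots negated = parameters, x = (1/3), C = -7/5.


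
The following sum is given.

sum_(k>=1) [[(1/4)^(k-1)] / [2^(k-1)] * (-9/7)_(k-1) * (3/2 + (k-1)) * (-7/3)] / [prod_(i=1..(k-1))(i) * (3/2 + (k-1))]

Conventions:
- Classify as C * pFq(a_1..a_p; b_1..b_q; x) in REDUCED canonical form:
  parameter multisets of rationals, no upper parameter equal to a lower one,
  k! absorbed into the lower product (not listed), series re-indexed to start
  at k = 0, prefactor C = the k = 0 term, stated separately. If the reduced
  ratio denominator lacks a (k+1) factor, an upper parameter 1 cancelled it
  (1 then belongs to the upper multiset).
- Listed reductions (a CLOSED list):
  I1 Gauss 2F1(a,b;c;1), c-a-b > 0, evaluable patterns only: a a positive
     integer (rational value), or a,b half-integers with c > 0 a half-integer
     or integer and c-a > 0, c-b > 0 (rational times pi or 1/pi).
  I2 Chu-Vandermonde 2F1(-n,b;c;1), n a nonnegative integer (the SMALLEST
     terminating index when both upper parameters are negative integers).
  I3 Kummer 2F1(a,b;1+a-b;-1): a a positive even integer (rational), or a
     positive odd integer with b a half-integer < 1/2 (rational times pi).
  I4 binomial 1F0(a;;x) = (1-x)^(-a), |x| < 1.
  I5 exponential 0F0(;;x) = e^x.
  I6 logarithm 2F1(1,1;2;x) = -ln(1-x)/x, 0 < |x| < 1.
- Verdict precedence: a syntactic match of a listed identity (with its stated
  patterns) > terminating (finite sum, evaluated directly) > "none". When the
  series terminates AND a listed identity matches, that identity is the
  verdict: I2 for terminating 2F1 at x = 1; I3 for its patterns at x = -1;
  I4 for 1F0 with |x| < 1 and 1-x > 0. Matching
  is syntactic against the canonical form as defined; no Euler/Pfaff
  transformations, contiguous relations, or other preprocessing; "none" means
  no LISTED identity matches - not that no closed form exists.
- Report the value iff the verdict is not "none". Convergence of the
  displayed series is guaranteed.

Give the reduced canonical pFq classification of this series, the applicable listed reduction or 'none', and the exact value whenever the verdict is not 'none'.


At argument 1/8: a 1F0 with upper {-9/7}, lower {-}, scaled by C = -7/3. Verdict: this is the binomial series (I4) (the 1F0 binomial series: exponent 9/7, x = 1/8). Its exact value is (-7/3) * (7/8)^(9/7).

The tell: with t_0 = -7/3, the product of the first k integers (prefactor -7/3) is k!.
Step ratio: r(k) = (1/8) * (k-9/7) / [(k+1)] - rational; roots negated = parameters, x = (1/8), C = -7/3.


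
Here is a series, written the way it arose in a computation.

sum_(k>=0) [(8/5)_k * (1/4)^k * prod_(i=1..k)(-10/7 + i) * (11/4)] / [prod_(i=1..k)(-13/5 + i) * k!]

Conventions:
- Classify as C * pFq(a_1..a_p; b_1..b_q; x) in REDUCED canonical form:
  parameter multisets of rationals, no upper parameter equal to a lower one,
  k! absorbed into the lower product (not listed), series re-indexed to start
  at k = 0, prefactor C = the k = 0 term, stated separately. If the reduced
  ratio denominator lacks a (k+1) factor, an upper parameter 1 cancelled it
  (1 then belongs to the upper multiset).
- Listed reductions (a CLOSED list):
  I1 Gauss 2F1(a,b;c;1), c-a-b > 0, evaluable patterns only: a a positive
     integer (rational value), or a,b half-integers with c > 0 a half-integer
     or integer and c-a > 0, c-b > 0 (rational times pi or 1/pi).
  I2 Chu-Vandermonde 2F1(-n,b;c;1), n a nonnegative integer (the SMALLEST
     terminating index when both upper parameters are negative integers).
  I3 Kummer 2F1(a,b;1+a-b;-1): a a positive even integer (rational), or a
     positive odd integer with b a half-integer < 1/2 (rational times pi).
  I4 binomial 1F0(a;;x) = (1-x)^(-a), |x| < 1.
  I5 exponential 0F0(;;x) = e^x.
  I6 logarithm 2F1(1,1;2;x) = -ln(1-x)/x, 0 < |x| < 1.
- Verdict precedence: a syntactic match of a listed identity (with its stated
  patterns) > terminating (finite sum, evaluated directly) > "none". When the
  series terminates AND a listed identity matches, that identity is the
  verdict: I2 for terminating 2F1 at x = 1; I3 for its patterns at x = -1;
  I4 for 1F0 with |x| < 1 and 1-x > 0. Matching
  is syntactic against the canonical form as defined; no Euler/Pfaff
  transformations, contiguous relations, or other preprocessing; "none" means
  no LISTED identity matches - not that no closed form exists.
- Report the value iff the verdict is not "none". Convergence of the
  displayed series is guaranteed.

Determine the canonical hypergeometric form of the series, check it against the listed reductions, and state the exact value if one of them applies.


The series (x = 1/4) is 2F1: upper {-3/7, 8/5}, lower {-8/5}, prefactor 11/4. Verdict: none here - no I1-I6 shape fits x = 1/4 with lower {-8/5}.

Structural cue: t_0 = 11/4 here, and the lower running product (C = 11/4, x = 1/4) is a rising factorial.
Step ratio: r(k) = (1/4) * (k-3/7) (k+8/5) / [(k-8/5) (k+1)] ; factor over Q: parameters, x = (1/4), and C = 11/4.


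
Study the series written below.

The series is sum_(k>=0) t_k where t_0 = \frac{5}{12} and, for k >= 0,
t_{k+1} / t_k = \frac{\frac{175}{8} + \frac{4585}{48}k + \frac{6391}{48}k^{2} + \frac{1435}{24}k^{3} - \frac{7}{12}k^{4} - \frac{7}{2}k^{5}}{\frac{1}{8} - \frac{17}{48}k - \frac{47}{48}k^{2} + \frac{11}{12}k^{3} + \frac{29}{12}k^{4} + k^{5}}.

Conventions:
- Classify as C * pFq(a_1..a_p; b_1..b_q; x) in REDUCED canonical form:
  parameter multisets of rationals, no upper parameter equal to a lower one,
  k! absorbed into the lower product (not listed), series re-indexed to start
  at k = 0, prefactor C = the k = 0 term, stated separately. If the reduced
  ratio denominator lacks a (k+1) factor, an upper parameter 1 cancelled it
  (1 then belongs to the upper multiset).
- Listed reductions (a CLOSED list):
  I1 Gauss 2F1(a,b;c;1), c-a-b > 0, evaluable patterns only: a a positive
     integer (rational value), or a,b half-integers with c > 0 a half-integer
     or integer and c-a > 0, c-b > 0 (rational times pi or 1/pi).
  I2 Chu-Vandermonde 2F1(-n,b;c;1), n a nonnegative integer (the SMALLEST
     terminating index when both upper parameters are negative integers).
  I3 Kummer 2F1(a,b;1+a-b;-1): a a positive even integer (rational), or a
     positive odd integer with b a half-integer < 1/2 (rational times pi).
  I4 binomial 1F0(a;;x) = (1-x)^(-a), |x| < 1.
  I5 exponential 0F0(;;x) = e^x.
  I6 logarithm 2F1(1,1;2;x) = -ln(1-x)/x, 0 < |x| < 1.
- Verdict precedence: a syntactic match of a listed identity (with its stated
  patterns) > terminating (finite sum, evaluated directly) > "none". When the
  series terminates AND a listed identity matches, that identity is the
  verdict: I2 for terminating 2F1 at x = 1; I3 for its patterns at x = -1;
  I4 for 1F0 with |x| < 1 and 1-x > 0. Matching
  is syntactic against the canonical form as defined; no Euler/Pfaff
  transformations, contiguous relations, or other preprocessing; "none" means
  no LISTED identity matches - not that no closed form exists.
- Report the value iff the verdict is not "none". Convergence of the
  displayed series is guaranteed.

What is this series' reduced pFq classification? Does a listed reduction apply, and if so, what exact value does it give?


x = -\frac{7}{2} here; the reduced form reads 3F2, upper {-5, \frac{1}{2}, \frac{5}{2}}, lower {-\frac{1}{2}, -\frac{1}{4}}, C = \frac{5}{12}. Verdict: terminating - upper parameter -5 makes this a finite sum (last index 5), evaluated exactly. Sum: \frac{4376900}{3}.

First insight: with t_0 = \frac{5}{12}, the parameter 3/2 appears in both the upper and lower lists and cancels (alongside the other common factor).
Adjacent-term ratio: r(k) = -\frac{7}{2} * (k-5) (k+\frac{1}{2}) (k+\frac{5}{2}) / [(k-\frac{1}{2}) (k-\frac{1}{4}) (k+1)] - rational in k, leading ratio -\frac{7}{2}; with t_0 = \frac{5}{12}, classification follows.
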